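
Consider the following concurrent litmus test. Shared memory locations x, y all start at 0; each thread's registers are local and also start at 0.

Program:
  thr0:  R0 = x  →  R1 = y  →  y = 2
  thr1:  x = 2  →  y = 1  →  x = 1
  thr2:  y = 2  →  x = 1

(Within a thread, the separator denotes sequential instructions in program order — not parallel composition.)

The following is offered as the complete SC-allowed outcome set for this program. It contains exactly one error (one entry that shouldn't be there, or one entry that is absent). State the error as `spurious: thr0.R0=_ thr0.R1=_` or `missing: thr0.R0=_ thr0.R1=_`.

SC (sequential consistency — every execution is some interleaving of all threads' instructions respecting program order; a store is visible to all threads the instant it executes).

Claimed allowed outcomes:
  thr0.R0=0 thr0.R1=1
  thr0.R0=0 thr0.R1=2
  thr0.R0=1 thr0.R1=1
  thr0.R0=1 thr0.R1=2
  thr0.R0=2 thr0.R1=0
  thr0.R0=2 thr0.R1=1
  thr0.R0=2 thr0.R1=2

missing: thr0.R0=0 thr0.R1=0

outcome vector order: (thr0.R0,thr0.R1)
[SC] allowed = {00; 01; 02; 11; 12; 20; 21; 22}
SC∖claimed = {00}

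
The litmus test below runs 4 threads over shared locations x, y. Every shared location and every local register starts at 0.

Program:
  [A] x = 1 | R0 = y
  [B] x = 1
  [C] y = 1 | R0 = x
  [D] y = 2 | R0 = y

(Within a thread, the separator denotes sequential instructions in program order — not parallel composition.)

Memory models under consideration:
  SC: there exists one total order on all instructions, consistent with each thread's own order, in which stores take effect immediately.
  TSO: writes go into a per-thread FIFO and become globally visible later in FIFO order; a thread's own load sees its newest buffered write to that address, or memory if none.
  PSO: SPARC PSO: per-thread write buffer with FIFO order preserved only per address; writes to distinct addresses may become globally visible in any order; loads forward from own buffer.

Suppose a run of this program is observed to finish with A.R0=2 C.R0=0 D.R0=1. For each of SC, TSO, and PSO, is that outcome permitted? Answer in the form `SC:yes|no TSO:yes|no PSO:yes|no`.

SC:no TSO:yes PSO:yes

outcome vector order: (A.R0,C.R0,D.R0)
SC: 9 outcomes — {0/1/1, 0/1/2, 1/0/1, 1/0/2, 1/1/1, 1/1/2, 2/0/2, 2/1/1, 2/1/2}
TSO: 12 outcomes — {0/0/1, 0/0/2, 0/1/1, 0/1/2, 1/0/1, 1/0/2, 1/1/1, 1/1/2, 2/0/1, 2/0/2, 2/1/1, 2/1/2}
PSO: 12 outcomes — {0/0/1, 0/0/2, 0/1/1, 0/1/2, 1/0/1, 1/0/2, 1/1/1, 1/1/2, 2/0/1, 2/0/2, 2/1/1, 2/1/2}
target 2/0/1 ∈ {TSO,PSO}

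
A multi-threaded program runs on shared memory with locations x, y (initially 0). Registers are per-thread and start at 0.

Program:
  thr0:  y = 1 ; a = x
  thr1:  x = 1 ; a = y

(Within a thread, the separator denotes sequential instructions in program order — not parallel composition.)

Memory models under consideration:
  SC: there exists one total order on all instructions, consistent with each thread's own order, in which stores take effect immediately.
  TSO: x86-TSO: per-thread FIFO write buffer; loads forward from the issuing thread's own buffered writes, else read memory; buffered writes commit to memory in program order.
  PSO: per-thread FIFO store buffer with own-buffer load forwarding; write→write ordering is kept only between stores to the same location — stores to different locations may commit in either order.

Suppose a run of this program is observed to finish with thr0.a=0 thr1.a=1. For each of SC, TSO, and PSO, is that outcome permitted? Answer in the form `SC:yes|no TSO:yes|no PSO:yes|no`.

outcome vector order: (thr0.a,thr1.a)
SC: 3 outcomes — {0/1 1/0 1/1}
TSO: 4 outcomes — {0/0 0/1 1/0 1/1}
PSO: 4 outcomes — {0/0 0/1 1/0 1/1}
target 0/1 ∈ {SC,TSO,PSO}

SC:yes TSO:yes PSO:yes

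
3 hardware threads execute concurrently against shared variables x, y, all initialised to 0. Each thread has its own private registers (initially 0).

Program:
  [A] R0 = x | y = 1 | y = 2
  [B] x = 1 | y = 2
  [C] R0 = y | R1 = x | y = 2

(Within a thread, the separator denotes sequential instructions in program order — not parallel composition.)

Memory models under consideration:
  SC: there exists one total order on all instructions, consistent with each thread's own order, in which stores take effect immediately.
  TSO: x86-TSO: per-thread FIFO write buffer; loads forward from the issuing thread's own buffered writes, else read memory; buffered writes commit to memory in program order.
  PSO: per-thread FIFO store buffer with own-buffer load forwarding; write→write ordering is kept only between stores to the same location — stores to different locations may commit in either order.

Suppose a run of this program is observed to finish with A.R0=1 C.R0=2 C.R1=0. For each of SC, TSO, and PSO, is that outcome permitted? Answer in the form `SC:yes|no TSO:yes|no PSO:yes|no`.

SC:no TSO:no PSO:yes

outcome vector order: (A.R0,C.R0,C.R1)
SC: 10 outcomes — {(0,0,0), (0,0,1), (0,1,0), (0,1,1), (0,2,0), (0,2,1), (1,0,0), (1,0,1), (1,1,1), (1,2,1)}
TSO: 10 outcomes — {(0,0,0), (0,0,1), (0,1,0), (0,1,1), (0,2,0), (0,2,1), (1,0,0), (1,0,1), (1,1,1), (1,2,1)}
PSO: 11 outcomes — {(0,0,0), (0,0,1), (0,1,0), (0,1,1), (0,2,0), (0,2,1), (1,0,0), (1,0,1), (1,1,1), (1,2,0), (1,2,1)}
target (1,2,0) ∈ {PSO}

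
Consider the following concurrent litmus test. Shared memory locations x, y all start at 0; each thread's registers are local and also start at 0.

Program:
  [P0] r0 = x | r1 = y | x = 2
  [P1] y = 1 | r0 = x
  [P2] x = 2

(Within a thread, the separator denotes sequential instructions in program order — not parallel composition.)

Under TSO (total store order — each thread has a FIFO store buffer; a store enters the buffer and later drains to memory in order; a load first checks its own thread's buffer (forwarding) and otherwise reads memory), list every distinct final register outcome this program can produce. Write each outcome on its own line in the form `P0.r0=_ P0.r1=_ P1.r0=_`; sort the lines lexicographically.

outcome vector order: (P0.r0,P0.r1,P1.r0)
|TSO outcomes| = 8

P0.r0=0 P0.r1=0 P1.r0=0
P0.r0=0 P0.r1=0 P1.r0=2
P0.r0=0 P0.r1=1 P1.r0=0
P0.r0=0 P0.r1=1 P1.r0=2
P0.r0=2 P0.r1=0 P1.r0=0
P0.r0=2 P0.r1=0 P1.r0=2
P0.r0=2 P0.r1=1 P1.r0=0
P0.r0=2 P0.r1=1 P1.r0=2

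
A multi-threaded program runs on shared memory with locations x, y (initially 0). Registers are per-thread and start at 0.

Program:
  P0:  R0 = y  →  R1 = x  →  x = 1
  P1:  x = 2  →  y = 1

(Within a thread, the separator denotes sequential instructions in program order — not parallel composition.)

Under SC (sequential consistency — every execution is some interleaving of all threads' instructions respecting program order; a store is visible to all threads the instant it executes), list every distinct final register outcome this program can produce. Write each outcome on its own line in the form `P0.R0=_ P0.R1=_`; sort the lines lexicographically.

P0.R0=0 P0.R1=0
P0.R0=0 P0.R1=2
P0.R0=1 P0.R1=2

outcome vector order: (P0.R0,P0.R1)
|SC outcomes| = 3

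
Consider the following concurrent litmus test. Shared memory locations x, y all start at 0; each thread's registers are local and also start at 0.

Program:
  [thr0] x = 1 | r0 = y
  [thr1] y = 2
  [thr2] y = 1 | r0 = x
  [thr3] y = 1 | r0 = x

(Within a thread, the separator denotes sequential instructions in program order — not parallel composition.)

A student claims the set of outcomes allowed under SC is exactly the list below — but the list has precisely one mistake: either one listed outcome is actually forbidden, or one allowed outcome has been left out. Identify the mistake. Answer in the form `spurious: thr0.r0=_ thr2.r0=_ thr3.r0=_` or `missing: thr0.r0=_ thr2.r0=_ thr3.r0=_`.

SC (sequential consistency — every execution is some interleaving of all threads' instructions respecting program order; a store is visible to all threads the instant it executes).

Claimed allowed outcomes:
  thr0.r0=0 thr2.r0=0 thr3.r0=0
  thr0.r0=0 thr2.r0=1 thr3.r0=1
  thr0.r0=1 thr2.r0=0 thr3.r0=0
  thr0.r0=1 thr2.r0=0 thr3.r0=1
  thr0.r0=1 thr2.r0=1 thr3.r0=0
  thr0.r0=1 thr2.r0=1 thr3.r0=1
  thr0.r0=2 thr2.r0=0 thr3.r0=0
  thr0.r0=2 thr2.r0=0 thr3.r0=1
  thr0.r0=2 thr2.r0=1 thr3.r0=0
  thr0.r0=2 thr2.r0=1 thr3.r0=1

spurious: thr0.r0=0 thr2.r0=0 thr3.r0=0

outcome vector order: (thr0.r0,thr2.r0,thr3.r0)
[SC] allowed = {0/1/1; 1/0/0; 1/0/1; 1/1/0; 1/1/1; 2/0/0; 2/0/1; 2/1/0; 2/1/1}
claimed∖SC = {0/0/0}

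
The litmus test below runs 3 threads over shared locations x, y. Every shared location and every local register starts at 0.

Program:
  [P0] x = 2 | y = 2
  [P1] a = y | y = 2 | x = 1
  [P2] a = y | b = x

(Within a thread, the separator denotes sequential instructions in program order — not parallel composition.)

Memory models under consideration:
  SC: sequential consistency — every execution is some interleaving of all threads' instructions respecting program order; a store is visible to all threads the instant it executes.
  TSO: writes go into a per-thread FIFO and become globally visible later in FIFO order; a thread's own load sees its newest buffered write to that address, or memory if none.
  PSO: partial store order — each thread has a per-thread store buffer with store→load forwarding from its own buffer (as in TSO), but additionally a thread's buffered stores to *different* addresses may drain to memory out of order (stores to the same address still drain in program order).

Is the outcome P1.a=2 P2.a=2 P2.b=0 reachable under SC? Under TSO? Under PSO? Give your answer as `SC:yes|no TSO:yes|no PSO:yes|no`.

outcome vector order: (P1.a,P2.a,P2.b)
[SC] allowed = {0/0/0 0/0/1 0/0/2 0/2/0 0/2/1 0/2/2 2/0/0 2/0/1 2/0/2 2/2/1 2/2/2}
[TSO] allowed = {0/0/0 0/0/1 0/0/2 0/2/0 0/2/1 0/2/2 2/0/0 2/0/1 2/0/2 2/2/1 2/2/2}
[PSO] allowed = {0/0/0 0/0/1 0/0/2 0/2/0 0/2/1 0/2/2 2/0/0 2/0/1 2/0/2 2/2/0 2/2/1 2/2/2}
target 2/2/0 ∈ {PSO}

SC:no TSO:no PSO:yes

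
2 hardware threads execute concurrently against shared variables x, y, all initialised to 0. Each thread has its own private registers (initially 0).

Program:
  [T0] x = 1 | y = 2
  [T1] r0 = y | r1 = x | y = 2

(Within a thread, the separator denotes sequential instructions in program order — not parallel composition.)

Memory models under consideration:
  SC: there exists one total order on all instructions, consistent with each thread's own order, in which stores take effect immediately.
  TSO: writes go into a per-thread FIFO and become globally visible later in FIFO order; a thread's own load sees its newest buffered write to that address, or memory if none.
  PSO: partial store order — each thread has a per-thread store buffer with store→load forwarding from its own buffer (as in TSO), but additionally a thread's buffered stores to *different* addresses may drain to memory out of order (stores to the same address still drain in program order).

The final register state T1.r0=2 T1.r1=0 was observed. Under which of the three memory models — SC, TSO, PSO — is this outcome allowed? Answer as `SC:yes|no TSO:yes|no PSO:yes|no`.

outcome vector order: (T1.r0,T1.r1)
[SC] allowed = {(0,0) (0,1) (2,1)}
[TSO] allowed = {(0,0) (0,1) (2,1)}
[PSO] allowed = {(0,0) (0,1) (2,0) (2,1)}
target (2,0) ∈ {PSO}

SC:no TSO:no PSO:yes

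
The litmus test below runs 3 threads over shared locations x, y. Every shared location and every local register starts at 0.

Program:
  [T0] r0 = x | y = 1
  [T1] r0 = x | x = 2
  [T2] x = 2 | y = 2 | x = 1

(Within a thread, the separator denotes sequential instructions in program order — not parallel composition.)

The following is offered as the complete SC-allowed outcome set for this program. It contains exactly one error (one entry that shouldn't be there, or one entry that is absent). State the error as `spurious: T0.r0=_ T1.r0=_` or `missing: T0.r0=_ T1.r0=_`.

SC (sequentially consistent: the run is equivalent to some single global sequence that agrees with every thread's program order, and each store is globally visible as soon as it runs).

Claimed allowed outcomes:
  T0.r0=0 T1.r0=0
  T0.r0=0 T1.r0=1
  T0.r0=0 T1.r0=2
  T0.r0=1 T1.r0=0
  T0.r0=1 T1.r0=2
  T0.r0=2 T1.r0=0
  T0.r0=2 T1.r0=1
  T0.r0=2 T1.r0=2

outcome vector order: (T0.r0,T1.r0)
under SC → 0/0 0/1 0/2 1/0 1/1 1/2 2/0 2/1 2/2
SC∖claimed = {1/1}

missing: T0.r0=1 T1.r0=1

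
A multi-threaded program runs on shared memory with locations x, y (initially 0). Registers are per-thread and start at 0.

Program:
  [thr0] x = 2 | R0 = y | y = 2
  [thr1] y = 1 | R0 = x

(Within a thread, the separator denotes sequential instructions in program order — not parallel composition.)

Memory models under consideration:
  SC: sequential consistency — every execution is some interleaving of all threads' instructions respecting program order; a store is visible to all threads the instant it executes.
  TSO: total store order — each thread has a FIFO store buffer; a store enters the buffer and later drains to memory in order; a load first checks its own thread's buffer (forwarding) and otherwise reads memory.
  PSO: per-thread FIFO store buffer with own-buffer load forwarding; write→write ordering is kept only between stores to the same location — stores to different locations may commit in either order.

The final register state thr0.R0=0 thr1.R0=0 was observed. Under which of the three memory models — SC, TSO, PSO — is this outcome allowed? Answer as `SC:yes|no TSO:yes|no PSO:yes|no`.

SC:no TSO:yes PSO:yes

outcome vector order: (thr0.R0,thr1.R0)
[SC] allowed = {0/2; 1/0; 1/2}
[TSO] allowed = {0/0; 0/2; 1/0; 1/2}
[PSO] allowed = {0/0; 0/2; 1/0; 1/2}
target 0/0 ∈ {TSO,PSO}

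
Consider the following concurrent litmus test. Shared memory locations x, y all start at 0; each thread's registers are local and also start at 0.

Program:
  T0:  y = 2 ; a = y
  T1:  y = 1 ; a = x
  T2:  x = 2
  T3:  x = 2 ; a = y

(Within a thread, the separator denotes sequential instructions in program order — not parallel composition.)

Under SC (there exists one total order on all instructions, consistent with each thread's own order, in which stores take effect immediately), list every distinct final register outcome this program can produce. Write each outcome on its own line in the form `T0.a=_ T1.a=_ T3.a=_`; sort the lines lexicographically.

outcome vector order: (T0.a,T1.a,T3.a)
|SC outcomes| = 9

T0.a=1 T1.a=0 T3.a=1
T0.a=1 T1.a=2 T3.a=0
T0.a=1 T1.a=2 T3.a=1
T0.a=1 T1.a=2 T3.a=2
T0.a=2 T1.a=0 T3.a=1
T0.a=2 T1.a=0 T3.a=2
T0.a=2 T1.a=2 T3.a=0
T0.a=2 T1.a=2 T3.a=1
T0.a=2 T1.a=2 T3.a=2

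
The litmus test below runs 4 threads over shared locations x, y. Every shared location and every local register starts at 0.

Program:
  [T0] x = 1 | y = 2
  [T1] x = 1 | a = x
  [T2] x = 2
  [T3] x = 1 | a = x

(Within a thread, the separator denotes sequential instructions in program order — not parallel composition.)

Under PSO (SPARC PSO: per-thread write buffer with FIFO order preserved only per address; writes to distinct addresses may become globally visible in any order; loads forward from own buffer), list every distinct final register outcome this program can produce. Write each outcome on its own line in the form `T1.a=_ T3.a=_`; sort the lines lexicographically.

outcome vector order: (T1.a,T3.a)
|PSO outcomes| = 4

T1.a=1 T3.a=1
T1.a=1 T3.a=2
T1.a=2 T3.a=1
T1.a=2 T3.a=2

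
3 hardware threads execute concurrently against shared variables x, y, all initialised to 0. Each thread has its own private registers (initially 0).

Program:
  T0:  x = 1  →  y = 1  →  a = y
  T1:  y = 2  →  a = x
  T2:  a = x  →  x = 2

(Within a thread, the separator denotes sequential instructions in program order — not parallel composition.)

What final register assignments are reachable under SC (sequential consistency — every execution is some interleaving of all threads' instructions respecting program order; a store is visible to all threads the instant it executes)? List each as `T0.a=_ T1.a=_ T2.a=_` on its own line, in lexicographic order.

outcome vector order: (T0.a,T1.a,T2.a)
|SC outcomes| = 10

T0.a=1 T1.a=0 T2.a=0
T0.a=1 T1.a=0 T2.a=1
T0.a=1 T1.a=1 T2.a=0
T0.a=1 T1.a=1 T2.a=1
T0.a=1 T1.a=2 T2.a=0
T0.a=1 T1.a=2 T2.a=1
T0.a=2 T1.a=1 T2.a=0
T0.a=2 T1.a=1 T2.a=1
T0.a=2 T1.a=2 T2.a=0
T0.a=2 T1.a=2 T2.a=1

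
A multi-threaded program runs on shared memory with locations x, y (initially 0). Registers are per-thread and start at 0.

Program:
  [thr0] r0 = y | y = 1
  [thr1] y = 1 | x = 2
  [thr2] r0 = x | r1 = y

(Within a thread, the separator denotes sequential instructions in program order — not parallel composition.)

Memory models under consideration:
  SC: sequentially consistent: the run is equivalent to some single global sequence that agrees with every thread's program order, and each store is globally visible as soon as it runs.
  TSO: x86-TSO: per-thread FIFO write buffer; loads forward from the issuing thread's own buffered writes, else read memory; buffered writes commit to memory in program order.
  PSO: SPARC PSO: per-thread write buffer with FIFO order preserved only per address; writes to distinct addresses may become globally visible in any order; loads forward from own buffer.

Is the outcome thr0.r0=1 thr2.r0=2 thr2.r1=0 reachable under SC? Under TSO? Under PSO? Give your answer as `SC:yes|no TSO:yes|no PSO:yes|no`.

SC:no TSO:no PSO:yes

outcome vector order: (thr0.r0,thr2.r0,thr2.r1)
under SC → <0 0 0> <0 0 1> <0 2 1> <1 0 0> <1 0 1> <1 2 1>
under TSO → <0 0 0> <0 0 1> <0 2 1> <1 0 0> <1 0 1> <1 2 1>
under PSO → <0 0 0> <0 0 1> <0 2 0> <0 2 1> <1 0 0> <1 0 1> <1 2 0> <1 2 1>
target <1 2 0> ∈ {PSO}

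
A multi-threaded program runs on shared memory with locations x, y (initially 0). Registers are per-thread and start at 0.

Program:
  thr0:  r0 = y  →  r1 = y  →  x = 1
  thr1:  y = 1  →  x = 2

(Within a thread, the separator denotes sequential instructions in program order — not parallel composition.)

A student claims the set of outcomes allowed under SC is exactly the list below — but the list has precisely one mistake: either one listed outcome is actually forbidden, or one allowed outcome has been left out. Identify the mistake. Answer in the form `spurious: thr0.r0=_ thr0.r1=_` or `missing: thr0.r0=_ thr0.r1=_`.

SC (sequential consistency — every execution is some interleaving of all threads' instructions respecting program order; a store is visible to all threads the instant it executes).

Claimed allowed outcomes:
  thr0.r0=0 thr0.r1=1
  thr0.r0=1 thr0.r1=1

missing: thr0.r0=0 thr0.r1=0

outcome vector order: (thr0.r0,thr0.r1)
SC (3): 0/0; 0/1; 1/1
SC∖claimed = {0/0}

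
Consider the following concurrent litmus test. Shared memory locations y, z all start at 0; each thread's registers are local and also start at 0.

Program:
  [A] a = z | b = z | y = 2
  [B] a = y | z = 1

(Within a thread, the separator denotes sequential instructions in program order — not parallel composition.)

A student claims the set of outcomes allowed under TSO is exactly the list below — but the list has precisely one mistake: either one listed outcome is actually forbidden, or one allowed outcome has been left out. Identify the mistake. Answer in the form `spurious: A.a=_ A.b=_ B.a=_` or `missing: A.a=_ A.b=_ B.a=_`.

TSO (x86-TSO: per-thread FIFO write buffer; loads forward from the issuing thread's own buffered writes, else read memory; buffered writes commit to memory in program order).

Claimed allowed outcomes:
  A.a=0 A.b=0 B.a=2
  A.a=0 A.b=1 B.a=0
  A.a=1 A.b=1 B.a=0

missing: A.a=0 A.b=0 B.a=0

outcome vector order: (A.a,A.b,B.a)
[TSO] allowed = {0/0/0, 0/0/2, 0/1/0, 1/1/0}
TSO∖claimed = {0/0/0}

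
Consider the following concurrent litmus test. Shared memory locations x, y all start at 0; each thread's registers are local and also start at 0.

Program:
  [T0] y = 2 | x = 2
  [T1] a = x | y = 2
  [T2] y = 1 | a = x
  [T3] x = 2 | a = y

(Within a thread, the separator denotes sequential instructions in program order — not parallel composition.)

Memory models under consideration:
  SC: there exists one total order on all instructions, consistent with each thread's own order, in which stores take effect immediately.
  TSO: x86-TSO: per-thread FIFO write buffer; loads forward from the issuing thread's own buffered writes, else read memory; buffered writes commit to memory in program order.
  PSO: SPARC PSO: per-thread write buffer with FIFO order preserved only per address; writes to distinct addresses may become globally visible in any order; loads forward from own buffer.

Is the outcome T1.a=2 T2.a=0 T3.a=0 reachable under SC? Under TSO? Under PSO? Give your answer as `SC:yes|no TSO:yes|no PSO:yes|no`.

outcome vector order: (T1.a,T2.a,T3.a)
SC: 10 outcomes — {001 002 020 021 022 201 202 220 221 222}
TSO: 12 outcomes — {000 001 002 020 021 022 200 201 202 220 221 222}
PSO: 12 outcomes — {000 001 002 020 021 022 200 201 202 220 221 222}
target 200 ∈ {TSO,PSO}

SC:no TSO:yes PSO:yes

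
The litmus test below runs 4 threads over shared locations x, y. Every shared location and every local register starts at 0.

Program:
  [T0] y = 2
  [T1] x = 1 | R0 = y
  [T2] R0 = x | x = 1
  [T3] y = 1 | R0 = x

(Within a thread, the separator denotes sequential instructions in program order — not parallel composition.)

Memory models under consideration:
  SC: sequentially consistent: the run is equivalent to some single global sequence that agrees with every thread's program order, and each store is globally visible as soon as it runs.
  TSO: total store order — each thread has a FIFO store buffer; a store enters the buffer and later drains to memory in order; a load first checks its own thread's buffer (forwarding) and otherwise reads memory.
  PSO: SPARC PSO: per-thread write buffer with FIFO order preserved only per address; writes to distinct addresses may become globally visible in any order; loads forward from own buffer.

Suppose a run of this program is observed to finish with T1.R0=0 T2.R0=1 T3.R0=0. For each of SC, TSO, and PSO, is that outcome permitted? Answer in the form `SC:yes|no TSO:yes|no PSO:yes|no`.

outcome vector order: (T1.R0,T2.R0,T3.R0)
under SC → 001, 011, 100, 101, 110, 111, 200, 201, 210, 211
under TSO → 000, 001, 010, 011, 100, 101, 110, 111, 200, 201, 210, 211
under PSO → 000, 001, 010, 011, 100, 101, 110, 111, 200, 201, 210, 211
target 010 ∈ {TSO,PSO}

SC:no TSO:yes PSO:yes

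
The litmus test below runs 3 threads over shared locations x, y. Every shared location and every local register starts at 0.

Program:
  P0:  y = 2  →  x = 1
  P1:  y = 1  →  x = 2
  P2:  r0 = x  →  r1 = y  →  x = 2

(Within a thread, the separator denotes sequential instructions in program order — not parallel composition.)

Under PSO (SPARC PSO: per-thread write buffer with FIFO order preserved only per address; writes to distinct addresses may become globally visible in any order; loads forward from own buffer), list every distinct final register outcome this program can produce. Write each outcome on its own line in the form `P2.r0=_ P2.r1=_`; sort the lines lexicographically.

outcome vector order: (P2.r0,P2.r1)
|PSO outcomes| = 9

P2.r0=0 P2.r1=0
P2.r0=0 P2.r1=1
P2.r0=0 P2.r1=2
P2.r0=1 P2.r1=0
P2.r0=1 P2.r1=1
P2.r0=1 P2.r1=2
P2.r0=2 P2.r1=0
P2.r0=2 P2.r1=1
P2.r0=2 P2.r1=2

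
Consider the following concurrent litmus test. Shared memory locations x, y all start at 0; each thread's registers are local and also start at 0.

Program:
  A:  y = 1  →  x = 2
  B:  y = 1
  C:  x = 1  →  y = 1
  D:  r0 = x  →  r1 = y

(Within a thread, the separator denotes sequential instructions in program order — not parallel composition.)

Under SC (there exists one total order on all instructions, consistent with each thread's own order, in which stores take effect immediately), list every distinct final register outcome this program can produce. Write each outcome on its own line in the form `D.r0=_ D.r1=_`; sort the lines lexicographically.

outcome vector order: (D.r0,D.r1)
|SC outcomes| = 5

D.r0=0 D.r1=0
D.r0=0 D.r1=1
D.r0=1 D.r1=0
D.r0=1 D.r1=1
D.r0=2 D.r1=1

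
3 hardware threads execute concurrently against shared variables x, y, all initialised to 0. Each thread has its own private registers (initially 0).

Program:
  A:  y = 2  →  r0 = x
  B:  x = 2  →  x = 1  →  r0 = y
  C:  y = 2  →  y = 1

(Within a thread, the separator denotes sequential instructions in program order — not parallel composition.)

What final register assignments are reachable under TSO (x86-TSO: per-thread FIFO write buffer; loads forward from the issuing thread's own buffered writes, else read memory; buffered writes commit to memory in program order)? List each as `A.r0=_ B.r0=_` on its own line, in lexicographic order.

outcome vector order: (A.r0,B.r0)
|TSO outcomes| = 9

A.r0=0 B.r0=0
A.r0=0 B.r0=1
A.r0=0 B.r0=2
A.r0=1 B.r0=0
A.r0=1 B.r0=1
A.r0=1 B.r0=2
A.r0=2 B.r0=0
A.r0=2 B.r0=1
A.r0=2 B.r0=2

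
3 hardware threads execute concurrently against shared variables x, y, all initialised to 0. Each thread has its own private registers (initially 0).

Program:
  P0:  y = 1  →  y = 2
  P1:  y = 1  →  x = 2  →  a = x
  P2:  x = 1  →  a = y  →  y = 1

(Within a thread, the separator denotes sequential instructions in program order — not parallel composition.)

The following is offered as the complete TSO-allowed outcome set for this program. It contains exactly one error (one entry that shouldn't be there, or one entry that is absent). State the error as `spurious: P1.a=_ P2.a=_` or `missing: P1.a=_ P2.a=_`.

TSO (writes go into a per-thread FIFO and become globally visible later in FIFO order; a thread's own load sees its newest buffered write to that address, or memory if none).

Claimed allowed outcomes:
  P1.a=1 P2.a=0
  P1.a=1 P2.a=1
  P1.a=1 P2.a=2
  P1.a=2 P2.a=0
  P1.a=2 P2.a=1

missing: P1.a=2 P2.a=2

outcome vector order: (P1.a,P2.a)
[TSO] allowed = {<1 0>, <1 1>, <1 2>, <2 0>, <2 1>, <2 2>}
TSO∖claimed = {<2 2>}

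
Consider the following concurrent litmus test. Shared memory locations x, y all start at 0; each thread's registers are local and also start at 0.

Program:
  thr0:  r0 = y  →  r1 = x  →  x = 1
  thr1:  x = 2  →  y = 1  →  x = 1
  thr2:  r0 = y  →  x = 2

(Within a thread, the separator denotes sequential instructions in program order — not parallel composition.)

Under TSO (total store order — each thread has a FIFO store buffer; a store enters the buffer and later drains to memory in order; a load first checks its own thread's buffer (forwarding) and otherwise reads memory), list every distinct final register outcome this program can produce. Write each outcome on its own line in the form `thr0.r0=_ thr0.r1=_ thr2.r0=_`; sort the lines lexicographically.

thr0.r0=0 thr0.r1=0 thr2.r0=0
thr0.r0=0 thr0.r1=0 thr2.r0=1
thr0.r0=0 thr0.r1=1 thr2.r0=0
thr0.r0=0 thr0.r1=1 thr2.r0=1
thr0.r0=0 thr0.r1=2 thr2.r0=0
thr0.r0=0 thr0.r1=2 thr2.r0=1
thr0.r0=1 thr0.r1=1 thr2.r0=0
thr0.r0=1 thr0.r1=1 thr2.r0=1
thr0.r0=1 thr0.r1=2 thr2.r0=0
thr0.r0=1 thr0.r1=2 thr2.r0=1

outcome vector order: (thr0.r0,thr0.r1,thr2.r0)
|TSO outcomes| = 10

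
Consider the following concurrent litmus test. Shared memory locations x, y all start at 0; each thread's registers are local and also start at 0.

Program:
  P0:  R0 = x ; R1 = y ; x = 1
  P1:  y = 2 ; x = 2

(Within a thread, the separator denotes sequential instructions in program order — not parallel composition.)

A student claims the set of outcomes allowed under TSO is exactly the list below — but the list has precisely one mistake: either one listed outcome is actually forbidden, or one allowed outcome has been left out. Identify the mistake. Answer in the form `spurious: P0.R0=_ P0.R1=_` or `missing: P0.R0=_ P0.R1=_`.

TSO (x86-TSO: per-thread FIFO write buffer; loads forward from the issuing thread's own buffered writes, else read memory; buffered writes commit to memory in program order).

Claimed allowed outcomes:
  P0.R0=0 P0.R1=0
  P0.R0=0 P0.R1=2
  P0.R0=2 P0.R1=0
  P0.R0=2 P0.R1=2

outcome vector order: (P0.R0,P0.R1)
TSO: 3 outcomes — {00, 02, 22}
claimed∖TSO = {20}

spurious: P0.R0=2 P0.R1=0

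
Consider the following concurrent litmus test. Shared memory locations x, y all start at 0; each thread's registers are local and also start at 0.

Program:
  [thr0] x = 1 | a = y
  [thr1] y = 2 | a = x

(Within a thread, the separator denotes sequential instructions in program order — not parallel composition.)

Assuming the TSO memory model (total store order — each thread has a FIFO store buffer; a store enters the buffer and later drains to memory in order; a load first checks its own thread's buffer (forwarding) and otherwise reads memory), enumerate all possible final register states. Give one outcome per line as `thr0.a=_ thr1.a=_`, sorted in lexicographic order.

outcome vector order: (thr0.a,thr1.a)
|TSO outcomes| = 4

thr0.a=0 thr1.a=0
thr0.a=0 thr1.a=1
thr0.a=2 thr1.a=0
thr0.a=2 thr1.a=1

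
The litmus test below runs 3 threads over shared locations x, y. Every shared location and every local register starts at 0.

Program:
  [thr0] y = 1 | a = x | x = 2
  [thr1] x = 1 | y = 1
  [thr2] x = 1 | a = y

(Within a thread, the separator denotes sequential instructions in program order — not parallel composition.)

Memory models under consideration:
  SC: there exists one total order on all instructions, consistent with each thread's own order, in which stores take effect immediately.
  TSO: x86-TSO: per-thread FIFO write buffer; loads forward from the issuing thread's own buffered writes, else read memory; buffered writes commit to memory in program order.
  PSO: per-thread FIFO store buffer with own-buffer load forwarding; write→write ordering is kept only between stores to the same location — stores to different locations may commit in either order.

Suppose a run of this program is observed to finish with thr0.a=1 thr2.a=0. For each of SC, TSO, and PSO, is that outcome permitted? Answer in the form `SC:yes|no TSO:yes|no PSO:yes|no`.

outcome vector order: (thr0.a,thr2.a)
SC: 3 outcomes — {<0 1> <1 0> <1 1>}
TSO: 4 outcomes — {<0 0> <0 1> <1 0> <1 1>}
PSO: 4 outcomes — {<0 0> <0 1> <1 0> <1 1>}
target <1 0> ∈ {SC,TSO,PSO}

SC:yes TSO:yes PSO:yes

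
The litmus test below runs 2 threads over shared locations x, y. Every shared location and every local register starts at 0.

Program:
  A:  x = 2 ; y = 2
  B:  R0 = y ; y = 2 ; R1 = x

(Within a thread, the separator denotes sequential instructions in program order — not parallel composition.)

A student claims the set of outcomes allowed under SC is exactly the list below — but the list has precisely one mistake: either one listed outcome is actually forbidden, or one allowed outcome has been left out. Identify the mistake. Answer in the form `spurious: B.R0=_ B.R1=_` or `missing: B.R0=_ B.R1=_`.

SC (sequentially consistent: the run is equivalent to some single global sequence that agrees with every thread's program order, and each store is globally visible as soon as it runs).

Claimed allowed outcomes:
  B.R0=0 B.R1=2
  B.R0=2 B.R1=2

missing: B.R0=0 B.R1=0

outcome vector order: (B.R0,B.R1)
SC (3): <0 0>; <0 2>; <2 2>
SC∖claimed = {<0 0>}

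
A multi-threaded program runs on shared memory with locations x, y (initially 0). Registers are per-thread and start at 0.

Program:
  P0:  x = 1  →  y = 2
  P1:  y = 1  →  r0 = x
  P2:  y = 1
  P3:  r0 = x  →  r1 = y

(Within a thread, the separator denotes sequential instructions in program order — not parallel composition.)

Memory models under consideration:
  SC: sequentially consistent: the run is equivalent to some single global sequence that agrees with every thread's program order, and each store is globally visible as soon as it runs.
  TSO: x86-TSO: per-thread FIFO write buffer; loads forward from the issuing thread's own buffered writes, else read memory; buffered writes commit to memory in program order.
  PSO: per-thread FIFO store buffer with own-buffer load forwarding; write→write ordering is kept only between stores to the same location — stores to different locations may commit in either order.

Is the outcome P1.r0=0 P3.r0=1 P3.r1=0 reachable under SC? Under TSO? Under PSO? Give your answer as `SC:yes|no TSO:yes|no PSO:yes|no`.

outcome vector order: (P1.r0,P3.r0,P3.r1)
SC (11): <0 0 0> <0 0 1> <0 0 2> <0 1 1> <0 1 2> <1 0 0> <1 0 1> <1 0 2> <1 1 0> <1 1 1> <1 1 2>
TSO (12): <0 0 0> <0 0 1> <0 0 2> <0 1 0> <0 1 1> <0 1 2> <1 0 0> <1 0 1> <1 0 2> <1 1 0> <1 1 1> <1 1 2>
PSO (12): <0 0 0> <0 0 1> <0 0 2> <0 1 0> <0 1 1> <0 1 2> <1 0 0> <1 0 1> <1 0 2> <1 1 0> <1 1 1> <1 1 2>
target <0 1 0> ∈ {TSO,PSO}

SC:no TSO:yes PSO:yes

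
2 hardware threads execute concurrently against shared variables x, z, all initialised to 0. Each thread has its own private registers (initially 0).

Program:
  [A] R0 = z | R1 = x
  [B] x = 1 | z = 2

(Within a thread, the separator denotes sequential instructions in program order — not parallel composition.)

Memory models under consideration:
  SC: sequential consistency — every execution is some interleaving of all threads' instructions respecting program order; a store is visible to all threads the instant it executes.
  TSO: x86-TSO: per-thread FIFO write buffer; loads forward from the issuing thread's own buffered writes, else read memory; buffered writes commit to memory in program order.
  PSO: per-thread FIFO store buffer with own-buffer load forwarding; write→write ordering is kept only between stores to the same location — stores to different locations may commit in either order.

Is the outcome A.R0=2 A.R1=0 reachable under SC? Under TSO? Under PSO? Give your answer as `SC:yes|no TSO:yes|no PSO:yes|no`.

outcome vector order: (A.R0,A.R1)
SC: 3 outcomes — {00, 01, 21}
TSO: 3 outcomes — {00, 01, 21}
PSO: 4 outcomes — {00, 01, 20, 21}
target 20 ∈ {PSO}

SC:no TSO:no PSO:yes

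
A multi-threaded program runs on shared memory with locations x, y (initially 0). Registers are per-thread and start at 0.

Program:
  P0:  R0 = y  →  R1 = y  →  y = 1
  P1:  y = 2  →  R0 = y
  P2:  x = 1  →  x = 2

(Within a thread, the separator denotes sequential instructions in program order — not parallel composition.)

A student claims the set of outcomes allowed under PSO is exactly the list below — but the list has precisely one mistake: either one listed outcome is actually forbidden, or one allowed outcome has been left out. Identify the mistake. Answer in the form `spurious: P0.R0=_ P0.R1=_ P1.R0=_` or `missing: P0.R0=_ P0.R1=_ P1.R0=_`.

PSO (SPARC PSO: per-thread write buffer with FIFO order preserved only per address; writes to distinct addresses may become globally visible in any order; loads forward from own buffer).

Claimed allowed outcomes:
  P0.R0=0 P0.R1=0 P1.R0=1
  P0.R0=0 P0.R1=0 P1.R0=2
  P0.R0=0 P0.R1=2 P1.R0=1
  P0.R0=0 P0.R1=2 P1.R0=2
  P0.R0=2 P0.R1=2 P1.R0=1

missing: P0.R0=2 P0.R1=2 P1.R0=2

outcome vector order: (P0.R0,P0.R1,P1.R0)
under PSO → (0,0,1); (0,0,2); (0,2,1); (0,2,2); (2,2,1); (2,2,2)
PSO∖claimed = {(2,2,2)}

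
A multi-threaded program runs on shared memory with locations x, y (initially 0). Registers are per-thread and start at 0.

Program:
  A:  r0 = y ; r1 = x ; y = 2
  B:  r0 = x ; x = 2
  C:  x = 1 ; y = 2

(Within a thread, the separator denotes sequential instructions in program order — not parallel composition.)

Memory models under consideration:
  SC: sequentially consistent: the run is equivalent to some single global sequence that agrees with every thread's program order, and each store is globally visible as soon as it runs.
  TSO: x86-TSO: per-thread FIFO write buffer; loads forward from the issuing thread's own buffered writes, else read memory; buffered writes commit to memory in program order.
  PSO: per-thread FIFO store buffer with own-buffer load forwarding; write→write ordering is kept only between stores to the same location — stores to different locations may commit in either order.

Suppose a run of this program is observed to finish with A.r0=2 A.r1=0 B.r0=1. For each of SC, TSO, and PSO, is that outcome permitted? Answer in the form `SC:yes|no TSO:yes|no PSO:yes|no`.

outcome vector order: (A.r0,A.r1,B.r0)
under SC → 000 001 010 011 020 021 210 211 220 221
under TSO → 000 001 010 011 020 021 210 211 220 221
under PSO → 000 001 010 011 020 021 200 201 210 211 220 221
target 201 ∈ {PSO}

SC:no TSO:no PSO:yes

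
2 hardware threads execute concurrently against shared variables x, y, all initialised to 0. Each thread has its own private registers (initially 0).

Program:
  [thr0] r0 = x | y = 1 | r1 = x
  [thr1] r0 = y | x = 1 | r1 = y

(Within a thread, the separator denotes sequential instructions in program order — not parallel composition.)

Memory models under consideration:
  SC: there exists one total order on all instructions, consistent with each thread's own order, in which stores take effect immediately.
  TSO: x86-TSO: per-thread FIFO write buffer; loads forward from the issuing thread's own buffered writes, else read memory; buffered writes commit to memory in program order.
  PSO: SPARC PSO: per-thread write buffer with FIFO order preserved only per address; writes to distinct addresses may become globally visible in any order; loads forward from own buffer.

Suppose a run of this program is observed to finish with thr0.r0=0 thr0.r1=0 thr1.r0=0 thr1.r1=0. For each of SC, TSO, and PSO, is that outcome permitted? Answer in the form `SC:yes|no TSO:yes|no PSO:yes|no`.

SC:no TSO:yes PSO:yes

outcome vector order: (thr0.r0,thr0.r1,thr1.r0,thr1.r1)
SC (7): (0,0,0,1), (0,0,1,1), (0,1,0,0), (0,1,0,1), (0,1,1,1), (1,1,0,0), (1,1,0,1)
TSO (8): (0,0,0,0), (0,0,0,1), (0,0,1,1), (0,1,0,0), (0,1,0,1), (0,1,1,1), (1,1,0,0), (1,1,0,1)
PSO (8): (0,0,0,0), (0,0,0,1), (0,0,1,1), (0,1,0,0), (0,1,0,1), (0,1,1,1), (1,1,0,0), (1,1,0,1)
target (0,0,0,0) ∈ {TSO,PSO}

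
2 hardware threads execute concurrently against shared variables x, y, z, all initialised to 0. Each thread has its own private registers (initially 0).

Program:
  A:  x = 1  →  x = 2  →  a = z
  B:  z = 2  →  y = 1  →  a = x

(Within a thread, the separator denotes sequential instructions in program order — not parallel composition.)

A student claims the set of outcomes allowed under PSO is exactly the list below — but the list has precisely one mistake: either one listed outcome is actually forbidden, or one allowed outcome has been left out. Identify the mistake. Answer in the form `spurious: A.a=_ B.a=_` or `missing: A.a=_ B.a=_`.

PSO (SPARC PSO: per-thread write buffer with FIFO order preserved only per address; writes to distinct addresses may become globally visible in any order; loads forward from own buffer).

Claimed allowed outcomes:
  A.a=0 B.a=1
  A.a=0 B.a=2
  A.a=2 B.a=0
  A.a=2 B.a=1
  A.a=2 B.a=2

outcome vector order: (A.a,B.a)
under PSO → 00 01 02 20 21 22
PSO∖claimed = {00}

missing: A.a=0 B.a=0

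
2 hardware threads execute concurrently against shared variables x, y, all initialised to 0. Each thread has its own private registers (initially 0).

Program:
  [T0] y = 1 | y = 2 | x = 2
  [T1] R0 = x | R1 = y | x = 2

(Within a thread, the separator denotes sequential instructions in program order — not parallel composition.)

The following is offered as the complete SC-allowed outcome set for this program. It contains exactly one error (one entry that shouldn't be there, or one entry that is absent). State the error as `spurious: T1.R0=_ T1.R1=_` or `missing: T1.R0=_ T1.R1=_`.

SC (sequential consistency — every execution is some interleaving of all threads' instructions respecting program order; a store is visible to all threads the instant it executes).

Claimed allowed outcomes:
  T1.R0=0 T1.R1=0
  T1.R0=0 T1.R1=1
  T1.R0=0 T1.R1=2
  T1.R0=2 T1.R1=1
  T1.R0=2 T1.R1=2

outcome vector order: (T1.R0,T1.R1)
[SC] allowed = {0/0, 0/1, 0/2, 2/2}
claimed∖SC = {2/1}

spurious: T1.R0=2 T1.R1=1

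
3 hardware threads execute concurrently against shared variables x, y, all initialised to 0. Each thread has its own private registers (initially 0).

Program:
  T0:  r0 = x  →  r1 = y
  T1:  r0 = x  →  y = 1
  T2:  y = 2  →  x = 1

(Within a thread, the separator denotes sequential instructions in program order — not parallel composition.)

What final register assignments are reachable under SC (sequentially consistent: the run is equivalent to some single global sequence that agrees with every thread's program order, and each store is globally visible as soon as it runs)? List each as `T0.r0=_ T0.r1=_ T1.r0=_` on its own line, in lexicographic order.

outcome vector order: (T0.r0,T0.r1,T1.r0)
|SC outcomes| = 10

T0.r0=0 T0.r1=0 T1.r0=0
T0.r0=0 T0.r1=0 T1.r0=1
T0.r0=0 T0.r1=1 T1.r0=0
T0.r0=0 T0.r1=1 T1.r0=1
T0.r0=0 T0.r1=2 T1.r0=0
T0.r0=0 T0.r1=2 T1.r0=1
T0.r0=1 T0.r1=1 T1.r0=0
T0.r0=1 T0.r1=1 T1.r0=1
T0.r0=1 T0.r1=2 T1.r0=0
T0.r0=1 T0.r1=2 T1.r0=1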